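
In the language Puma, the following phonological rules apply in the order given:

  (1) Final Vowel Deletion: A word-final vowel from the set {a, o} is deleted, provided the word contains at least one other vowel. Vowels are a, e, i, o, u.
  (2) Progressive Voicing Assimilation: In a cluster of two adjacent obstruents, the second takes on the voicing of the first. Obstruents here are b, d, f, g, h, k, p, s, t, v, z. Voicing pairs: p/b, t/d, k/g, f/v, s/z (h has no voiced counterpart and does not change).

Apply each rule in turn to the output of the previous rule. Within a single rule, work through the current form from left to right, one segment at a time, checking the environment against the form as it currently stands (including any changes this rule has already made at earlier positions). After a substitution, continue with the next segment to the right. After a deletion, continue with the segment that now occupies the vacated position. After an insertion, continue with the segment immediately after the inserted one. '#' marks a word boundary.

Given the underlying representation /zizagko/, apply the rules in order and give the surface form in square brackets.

(1) Final Vowel Deletion: [zizagko] → [zizagk]
(2) Progressive Voicing Assimilation: [zizagk] → [zizagg]

[zizagg]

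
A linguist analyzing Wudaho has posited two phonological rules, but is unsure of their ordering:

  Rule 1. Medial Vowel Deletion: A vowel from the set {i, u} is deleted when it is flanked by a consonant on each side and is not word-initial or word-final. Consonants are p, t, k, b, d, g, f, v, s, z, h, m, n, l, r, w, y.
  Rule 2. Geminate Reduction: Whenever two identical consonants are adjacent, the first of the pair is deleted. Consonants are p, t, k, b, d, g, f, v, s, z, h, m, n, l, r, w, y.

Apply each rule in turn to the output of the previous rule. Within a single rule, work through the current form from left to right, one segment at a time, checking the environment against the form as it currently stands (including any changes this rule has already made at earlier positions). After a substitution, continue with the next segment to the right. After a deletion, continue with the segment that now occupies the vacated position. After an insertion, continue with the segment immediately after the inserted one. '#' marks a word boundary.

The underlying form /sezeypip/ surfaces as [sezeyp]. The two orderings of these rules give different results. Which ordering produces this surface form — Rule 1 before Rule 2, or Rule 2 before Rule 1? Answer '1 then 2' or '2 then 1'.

Order 1 then 2:
  1 Medial Vowel Deletion: [sezeypip] → [sezeypp]
  2 Geminate Reduction: [sezeypp] → [sezeyp]
  result: [sezeyp]
Order 2 then 1:
  2 Geminate Reduction: no change — [sezeypip]
  1 Medial Vowel Deletion: [sezeypip] → [sezeypp]
  result: [sezeypp]

1 then 2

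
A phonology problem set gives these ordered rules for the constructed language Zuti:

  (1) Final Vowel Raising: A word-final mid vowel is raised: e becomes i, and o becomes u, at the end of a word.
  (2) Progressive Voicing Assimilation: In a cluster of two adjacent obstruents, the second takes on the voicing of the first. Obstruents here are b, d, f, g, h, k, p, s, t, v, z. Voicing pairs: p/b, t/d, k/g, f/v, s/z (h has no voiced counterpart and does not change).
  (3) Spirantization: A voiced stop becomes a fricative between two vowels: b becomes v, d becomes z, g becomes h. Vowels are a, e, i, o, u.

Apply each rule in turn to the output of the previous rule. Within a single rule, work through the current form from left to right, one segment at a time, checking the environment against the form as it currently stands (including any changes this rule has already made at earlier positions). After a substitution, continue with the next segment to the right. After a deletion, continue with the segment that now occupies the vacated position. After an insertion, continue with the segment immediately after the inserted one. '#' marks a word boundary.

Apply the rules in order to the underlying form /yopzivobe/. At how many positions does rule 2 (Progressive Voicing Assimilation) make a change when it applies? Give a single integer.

(1) Final Vowel Raising: [yopzivobe] → [yopzivobi]
(2) Progressive Voicing Assimilation: [yopzivobi] → [yopsivobi]
(3) Spirantization: [yopsivobi] → [yopsivovi]
Rule 2 changed 1 position(s).

1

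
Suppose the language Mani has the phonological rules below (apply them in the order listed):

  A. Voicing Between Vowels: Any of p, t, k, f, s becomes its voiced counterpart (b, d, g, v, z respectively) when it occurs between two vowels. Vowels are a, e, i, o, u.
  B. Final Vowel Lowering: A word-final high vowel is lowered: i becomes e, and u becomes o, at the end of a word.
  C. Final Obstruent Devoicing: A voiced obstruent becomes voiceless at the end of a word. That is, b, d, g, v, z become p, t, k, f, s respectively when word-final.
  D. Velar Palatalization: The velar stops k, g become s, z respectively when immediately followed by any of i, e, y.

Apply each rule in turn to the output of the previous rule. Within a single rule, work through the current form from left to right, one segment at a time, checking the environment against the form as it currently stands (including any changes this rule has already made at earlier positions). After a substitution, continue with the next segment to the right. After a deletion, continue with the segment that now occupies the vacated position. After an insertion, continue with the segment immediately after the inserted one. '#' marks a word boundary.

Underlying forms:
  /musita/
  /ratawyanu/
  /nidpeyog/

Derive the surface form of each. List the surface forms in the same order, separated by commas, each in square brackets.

[muzida], [radawyano], [nidpeyok]

/musita/:
  A Voicing Between Vowels: [musita] → [muzida]
  B Final Vowel Lowering: no change — [muzida]
  C Final Obstruent Devoicing: no change — [muzida]
  D Velar Palatalization: no change — [muzida]
/ratawyanu/:
  A Voicing Between Vowels: [ratawyanu] → [radawyanu]
  B Final Vowel Lowering: [radawyanu] → [radawyano]
  C Final Obstruent Devoicing: no change — [radawyano]
  D Velar Palatalization: no change — [radawyano]
/nidpeyog/:
  A Voicing Between Vowels: no change — [nidpeyog]
  B Final Vowel Lowering: no change — [nidpeyog]
  C Final Obstruent Devoicing: [nidpeyog] → [nidpeyok]
  D Velar Palatalization: no change — [nidpeyok]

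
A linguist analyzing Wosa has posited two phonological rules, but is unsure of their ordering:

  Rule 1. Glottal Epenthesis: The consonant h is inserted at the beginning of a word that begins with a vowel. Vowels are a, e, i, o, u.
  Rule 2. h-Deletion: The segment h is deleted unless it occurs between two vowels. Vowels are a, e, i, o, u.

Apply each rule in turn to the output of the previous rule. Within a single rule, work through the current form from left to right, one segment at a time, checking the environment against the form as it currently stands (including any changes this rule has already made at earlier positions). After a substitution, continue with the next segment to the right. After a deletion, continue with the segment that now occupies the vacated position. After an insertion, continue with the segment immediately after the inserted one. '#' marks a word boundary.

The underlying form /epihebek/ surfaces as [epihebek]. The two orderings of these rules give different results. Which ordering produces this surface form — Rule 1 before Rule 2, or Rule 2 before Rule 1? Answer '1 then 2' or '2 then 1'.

1 then 2

Order 1 then 2:
  1 Glottal Epenthesis: [epihebek] → [hepihebek]
  2 h-Deletion: [hepihebek] → [epihebek]
  result: [epihebek]
Order 2 then 1:
  2 h-Deletion: no change — [epihebek]
  1 Glottal Epenthesis: [epihebek] → [hepihebek]
  result: [hepihebek]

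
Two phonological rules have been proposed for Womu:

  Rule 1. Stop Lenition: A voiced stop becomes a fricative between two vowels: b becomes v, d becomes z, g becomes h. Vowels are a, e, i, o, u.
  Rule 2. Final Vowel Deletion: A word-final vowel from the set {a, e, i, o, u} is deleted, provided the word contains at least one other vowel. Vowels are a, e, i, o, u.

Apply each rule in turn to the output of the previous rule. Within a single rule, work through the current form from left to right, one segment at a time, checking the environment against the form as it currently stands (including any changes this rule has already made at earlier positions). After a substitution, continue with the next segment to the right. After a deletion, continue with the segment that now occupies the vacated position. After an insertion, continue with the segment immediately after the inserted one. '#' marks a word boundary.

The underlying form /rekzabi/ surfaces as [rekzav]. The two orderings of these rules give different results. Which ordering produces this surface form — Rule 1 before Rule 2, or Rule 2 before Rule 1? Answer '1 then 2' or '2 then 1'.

Order 1 then 2:
  1 Stop Lenition: [rekzabi] → [rekzavi]
  2 Final Vowel Deletion: [rekzavi] → [rekzav]
  result: [rekzav]
Order 2 then 1:
  2 Final Vowel Deletion: [rekzabi] → [rekzab]
  1 Stop Lenition: no change — [rekzab]
  result: [rekzab]

1 then 2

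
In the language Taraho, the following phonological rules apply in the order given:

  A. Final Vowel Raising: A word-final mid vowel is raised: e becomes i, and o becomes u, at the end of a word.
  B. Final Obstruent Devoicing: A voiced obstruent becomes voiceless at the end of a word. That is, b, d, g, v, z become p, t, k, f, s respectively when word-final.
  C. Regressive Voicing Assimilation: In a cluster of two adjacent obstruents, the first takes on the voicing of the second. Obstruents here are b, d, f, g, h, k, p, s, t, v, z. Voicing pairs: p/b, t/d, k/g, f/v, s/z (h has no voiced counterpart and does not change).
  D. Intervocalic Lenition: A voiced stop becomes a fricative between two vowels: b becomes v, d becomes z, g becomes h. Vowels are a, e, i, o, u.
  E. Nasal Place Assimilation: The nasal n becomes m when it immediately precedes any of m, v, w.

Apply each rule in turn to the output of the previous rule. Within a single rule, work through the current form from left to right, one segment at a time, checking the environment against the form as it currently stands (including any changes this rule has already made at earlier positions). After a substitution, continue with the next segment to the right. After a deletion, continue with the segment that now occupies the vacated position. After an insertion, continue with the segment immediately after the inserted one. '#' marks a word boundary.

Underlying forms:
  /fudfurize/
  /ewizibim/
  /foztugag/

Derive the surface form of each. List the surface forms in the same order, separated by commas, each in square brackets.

/fudfurize/:
  A Final Vowel Raising: [fudfurize] → [fudfurizi]
  B Final Obstruent Devoicing: no change — [fudfurizi]
  C Regressive Voicing Assimilation: [fudfurizi] → [futfurizi]
  D Intervocalic Lenition: no change — [futfurizi]
  E Nasal Place Assimilation: no change — [futfurizi]
/ewizibim/:
  A Final Vowel Raising: no change — [ewizibim]
  B Final Obstruent Devoicing: no change — [ewizibim]
  C Regressive Voicing Assimilation: no change — [ewizibim]
  D Intervocalic Lenition: [ewizibim] → [ewizivim]
  E Nasal Place Assimilation: no change — [ewizivim]
/foztugag/:
  A Final Vowel Raising: no change — [foztugag]
  B Final Obstruent Devoicing: [foztugag] → [foztugak]
  C Regressive Voicing Assimilation: [foztugak] → [fostugak]
  D Intervocalic Lenition: [fostugak] → [fostuhak]
  E Nasal Place Assimilation: no change — [fostuhak]

[futfurizi], [ewizivim], [fostuhak]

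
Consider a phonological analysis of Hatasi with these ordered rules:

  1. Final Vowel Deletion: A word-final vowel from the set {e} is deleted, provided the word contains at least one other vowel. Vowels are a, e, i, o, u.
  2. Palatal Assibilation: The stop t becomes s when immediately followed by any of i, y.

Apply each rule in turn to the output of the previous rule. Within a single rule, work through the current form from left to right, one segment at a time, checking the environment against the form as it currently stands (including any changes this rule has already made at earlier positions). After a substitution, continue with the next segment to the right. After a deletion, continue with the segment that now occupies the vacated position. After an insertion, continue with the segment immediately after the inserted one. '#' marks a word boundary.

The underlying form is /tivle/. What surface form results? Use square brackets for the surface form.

[sivl]

1 Final Vowel Deletion: [tivle] → [tivl]
2 Palatal Assibilation: [tivl] → [sivl]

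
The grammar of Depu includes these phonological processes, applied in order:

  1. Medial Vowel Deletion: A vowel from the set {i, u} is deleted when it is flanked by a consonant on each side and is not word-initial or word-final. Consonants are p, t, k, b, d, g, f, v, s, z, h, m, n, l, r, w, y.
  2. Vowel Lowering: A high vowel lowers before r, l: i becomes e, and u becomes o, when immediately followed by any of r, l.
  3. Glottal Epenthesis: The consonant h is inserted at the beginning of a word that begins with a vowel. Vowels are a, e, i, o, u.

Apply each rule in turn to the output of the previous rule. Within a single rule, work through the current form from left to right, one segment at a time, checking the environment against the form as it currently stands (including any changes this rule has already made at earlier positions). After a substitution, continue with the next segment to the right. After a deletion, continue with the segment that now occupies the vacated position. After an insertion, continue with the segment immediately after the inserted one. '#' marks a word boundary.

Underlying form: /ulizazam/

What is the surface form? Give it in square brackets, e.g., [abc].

[holzazam]

1 Medial Vowel Deletion: [ulizazam] → [ulzazam]
2 Vowel Lowering: [ulzazam] → [olzazam]
3 Glottal Epenthesis: [olzazam] → [holzazam]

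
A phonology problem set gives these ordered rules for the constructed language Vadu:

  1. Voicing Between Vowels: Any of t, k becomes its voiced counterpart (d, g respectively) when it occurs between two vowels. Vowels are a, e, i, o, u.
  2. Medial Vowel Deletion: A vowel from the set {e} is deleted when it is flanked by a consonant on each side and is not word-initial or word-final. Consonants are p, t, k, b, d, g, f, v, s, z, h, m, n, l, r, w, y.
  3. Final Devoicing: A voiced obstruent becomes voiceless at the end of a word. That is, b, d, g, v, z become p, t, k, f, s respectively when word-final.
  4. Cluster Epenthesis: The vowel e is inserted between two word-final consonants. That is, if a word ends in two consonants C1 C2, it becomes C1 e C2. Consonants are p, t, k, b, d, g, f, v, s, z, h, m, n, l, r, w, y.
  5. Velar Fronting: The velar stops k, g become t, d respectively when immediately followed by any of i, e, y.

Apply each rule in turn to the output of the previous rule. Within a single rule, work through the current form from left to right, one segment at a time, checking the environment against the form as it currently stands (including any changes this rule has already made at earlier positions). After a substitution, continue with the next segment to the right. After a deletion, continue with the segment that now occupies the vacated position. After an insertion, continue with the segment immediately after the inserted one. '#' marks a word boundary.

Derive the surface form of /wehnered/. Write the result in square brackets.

[whnret]

1 Voicing Between Vowels: no change — [wehnered]
2 Medial Vowel Deletion: [wehnered] → [whnrd]
3 Final Devoicing: [whnrd] → [whnrt]
4 Cluster Epenthesis: [whnrt] → [whnret]
5 Velar Fronting: no change — [whnret]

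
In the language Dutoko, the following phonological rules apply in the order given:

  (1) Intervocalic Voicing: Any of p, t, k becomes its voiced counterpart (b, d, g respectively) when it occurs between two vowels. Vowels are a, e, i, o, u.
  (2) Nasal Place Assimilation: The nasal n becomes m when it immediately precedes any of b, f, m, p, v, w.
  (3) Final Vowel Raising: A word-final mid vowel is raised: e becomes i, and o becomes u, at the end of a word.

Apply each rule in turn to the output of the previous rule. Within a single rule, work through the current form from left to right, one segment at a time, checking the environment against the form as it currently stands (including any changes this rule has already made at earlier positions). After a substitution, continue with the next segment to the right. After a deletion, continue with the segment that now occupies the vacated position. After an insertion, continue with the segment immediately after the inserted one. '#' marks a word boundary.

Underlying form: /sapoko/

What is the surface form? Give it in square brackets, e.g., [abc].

[sabogu]

(1) Intervocalic Voicing: [sapoko] → [sabogo]
(2) Nasal Place Assimilation: no change — [sabogo]
(3) Final Vowel Raising: [sabogo] → [sabogu]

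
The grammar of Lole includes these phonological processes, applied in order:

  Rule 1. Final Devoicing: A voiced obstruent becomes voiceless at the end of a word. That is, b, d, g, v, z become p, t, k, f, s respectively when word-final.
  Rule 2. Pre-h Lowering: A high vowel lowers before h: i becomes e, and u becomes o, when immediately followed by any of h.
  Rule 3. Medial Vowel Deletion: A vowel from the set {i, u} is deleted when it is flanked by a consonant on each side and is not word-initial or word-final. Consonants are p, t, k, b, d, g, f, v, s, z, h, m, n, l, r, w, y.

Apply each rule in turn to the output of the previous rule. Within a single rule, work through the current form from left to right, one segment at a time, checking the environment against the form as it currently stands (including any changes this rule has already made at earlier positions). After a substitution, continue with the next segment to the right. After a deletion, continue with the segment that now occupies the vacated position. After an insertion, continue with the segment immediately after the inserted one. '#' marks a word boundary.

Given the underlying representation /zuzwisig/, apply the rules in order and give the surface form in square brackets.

Rule 1 Final Devoicing: [zuzwisig] → [zuzwisik]
Rule 2 Pre-h Lowering: no change — [zuzwisik]
Rule 3 Medial Vowel Deletion: [zuzwisik] → [zzwsk]

[zzwsk]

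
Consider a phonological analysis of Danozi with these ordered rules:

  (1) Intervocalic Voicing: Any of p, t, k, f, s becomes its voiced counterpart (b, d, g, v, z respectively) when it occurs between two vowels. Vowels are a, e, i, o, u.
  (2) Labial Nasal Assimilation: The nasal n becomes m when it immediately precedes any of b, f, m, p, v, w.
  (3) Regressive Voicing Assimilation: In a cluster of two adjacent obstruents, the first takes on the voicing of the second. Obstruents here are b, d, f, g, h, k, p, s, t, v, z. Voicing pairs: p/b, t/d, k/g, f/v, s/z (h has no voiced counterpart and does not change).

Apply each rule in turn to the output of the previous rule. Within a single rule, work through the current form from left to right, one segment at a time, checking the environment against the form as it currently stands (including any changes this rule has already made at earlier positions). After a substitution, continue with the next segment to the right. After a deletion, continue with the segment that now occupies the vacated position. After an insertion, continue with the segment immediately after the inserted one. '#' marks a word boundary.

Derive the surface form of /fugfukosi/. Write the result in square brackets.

(1) Intervocalic Voicing: [fugfukosi] → [fugfugozi]
(2) Labial Nasal Assimilation: no change — [fugfugozi]
(3) Regressive Voicing Assimilation: [fugfugozi] → [fukfugozi]

[fukfugozi]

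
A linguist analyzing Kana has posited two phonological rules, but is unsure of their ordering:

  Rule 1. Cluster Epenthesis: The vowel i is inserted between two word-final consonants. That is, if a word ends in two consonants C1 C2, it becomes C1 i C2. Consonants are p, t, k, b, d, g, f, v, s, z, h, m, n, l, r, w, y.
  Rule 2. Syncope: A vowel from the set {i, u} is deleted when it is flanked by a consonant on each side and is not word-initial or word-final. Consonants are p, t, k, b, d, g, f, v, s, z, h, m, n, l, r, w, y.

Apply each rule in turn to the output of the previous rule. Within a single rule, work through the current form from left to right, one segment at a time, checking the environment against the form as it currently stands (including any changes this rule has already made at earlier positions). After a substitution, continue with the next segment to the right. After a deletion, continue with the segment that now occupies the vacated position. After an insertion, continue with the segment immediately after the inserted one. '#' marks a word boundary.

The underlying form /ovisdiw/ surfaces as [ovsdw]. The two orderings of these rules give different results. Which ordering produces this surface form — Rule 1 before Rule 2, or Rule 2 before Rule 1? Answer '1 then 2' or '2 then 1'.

1 then 2

Order 1 then 2:
  1 Cluster Epenthesis: no change — [ovisdiw]
  2 Syncope: [ovisdiw] → [ovsdw]
  result: [ovsdw]
Order 2 then 1:
  2 Syncope: [ovisdiw] → [ovsdw]
  1 Cluster Epenthesis: [ovsdw] → [ovsdiw]
  result: [ovsdiw]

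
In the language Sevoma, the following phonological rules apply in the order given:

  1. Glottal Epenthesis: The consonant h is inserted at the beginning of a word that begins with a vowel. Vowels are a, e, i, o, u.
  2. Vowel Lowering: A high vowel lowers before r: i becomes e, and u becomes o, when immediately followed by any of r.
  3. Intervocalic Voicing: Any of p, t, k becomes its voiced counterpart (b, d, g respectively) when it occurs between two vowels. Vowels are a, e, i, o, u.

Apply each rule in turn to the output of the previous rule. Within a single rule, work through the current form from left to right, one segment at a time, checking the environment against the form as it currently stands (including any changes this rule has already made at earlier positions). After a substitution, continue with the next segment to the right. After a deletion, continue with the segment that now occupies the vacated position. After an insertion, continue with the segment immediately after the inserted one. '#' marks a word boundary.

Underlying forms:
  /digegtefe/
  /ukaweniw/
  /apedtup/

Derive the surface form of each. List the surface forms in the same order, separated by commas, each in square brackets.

[digegtefe], [hugaweniw], [habedtup]

/digegtefe/:
  1 Glottal Epenthesis: no change — [digegtefe]
  2 Vowel Lowering: no change — [digegtefe]
  3 Intervocalic Voicing: no change — [digegtefe]
/ukaweniw/:
  1 Glottal Epenthesis: [ukaweniw] → [hukaweniw]
  2 Vowel Lowering: no change — [hukaweniw]
  3 Intervocalic Voicing: [hukaweniw] → [hugaweniw]
/apedtup/:
  1 Glottal Epenthesis: [apedtup] → [hapedtup]
  2 Vowel Lowering: no change — [hapedtup]
  3 Intervocalic Voicing: [hapedtup] → [habedtup]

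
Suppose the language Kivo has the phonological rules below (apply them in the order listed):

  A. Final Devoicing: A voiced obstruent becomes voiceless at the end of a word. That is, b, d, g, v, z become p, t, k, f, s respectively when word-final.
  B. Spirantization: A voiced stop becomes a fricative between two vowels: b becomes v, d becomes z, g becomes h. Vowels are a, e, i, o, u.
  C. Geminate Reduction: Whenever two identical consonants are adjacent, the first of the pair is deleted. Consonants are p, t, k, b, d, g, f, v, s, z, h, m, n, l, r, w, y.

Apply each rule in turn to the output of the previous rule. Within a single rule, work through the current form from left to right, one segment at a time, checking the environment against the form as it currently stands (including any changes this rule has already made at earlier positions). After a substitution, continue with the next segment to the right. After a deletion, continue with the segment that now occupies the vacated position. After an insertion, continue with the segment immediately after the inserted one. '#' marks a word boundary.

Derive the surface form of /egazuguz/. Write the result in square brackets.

[ehazuhus]

A Final Devoicing: [egazuguz] → [egazugus]
B Spirantization: [egazugus] → [ehazuhus]
C Geminate Reduction: no change — [ehazuhus]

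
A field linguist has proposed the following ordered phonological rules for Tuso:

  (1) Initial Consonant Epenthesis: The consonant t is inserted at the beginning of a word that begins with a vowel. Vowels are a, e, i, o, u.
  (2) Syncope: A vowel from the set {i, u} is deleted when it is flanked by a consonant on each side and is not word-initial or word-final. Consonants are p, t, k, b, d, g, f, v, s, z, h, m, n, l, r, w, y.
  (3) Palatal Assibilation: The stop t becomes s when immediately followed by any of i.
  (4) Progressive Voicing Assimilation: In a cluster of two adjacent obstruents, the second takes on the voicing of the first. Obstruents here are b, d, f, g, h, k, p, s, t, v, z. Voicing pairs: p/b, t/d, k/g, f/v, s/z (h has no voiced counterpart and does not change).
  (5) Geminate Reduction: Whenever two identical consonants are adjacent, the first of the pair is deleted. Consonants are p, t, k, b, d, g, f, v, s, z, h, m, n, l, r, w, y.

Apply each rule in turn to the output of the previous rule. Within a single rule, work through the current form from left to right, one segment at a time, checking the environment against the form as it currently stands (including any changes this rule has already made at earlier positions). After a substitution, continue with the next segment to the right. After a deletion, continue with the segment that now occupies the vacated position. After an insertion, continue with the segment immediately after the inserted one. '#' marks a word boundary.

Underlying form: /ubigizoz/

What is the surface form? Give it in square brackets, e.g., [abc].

(1) Initial Consonant Epenthesis: [ubigizoz] → [tubigizoz]
(2) Syncope: [tubigizoz] → [tbgzoz]
(3) Palatal Assibilation: no change — [tbgzoz]
(4) Progressive Voicing Assimilation: [tbgzoz] → [tpksoz]
(5) Geminate Reduction: no change — [tpksoz]

[tpksoz]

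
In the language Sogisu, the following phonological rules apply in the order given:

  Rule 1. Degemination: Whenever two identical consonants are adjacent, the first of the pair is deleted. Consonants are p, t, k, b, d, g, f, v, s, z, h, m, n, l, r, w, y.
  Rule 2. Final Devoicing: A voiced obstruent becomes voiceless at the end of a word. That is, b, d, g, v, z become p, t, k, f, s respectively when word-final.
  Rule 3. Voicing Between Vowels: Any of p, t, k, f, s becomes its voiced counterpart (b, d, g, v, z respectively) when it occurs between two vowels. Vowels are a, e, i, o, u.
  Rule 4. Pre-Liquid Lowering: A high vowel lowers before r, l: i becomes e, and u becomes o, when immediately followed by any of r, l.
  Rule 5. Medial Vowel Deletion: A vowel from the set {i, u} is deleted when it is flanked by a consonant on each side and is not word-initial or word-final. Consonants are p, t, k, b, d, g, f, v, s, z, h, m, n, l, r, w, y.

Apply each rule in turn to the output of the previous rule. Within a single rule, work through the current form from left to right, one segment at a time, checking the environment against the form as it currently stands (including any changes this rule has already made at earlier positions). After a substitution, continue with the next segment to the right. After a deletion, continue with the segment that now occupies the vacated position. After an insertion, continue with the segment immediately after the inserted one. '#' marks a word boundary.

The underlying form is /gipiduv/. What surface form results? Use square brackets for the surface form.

Rule 1 Degemination: no change — [gipiduv]
Rule 2 Final Devoicing: [gipiduv] → [gipiduf]
Rule 3 Voicing Between Vowels: [gipiduf] → [gibiduf]
Rule 4 Pre-Liquid Lowering: no change — [gibiduf]
Rule 5 Medial Vowel Deletion: [gibiduf] → [gbdf]

[gbdf]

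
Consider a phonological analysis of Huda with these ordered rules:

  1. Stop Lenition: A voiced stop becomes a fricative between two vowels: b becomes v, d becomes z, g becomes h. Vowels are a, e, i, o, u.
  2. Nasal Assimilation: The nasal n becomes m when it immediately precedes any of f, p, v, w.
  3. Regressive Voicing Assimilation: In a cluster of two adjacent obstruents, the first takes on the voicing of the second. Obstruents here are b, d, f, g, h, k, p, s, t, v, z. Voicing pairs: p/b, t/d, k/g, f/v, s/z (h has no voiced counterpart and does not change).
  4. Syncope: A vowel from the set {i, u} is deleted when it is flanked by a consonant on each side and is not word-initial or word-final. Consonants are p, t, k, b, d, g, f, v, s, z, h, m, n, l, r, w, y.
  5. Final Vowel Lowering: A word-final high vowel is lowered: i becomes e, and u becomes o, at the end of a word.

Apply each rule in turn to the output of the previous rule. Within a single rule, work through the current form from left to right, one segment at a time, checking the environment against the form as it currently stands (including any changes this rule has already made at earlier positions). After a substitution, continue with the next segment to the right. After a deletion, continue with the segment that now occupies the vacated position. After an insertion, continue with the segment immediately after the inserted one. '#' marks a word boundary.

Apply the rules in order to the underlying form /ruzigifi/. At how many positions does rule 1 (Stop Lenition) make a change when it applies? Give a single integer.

1 Stop Lenition: [ruzigifi] → [ruzihifi]
2 Nasal Assimilation: no change — [ruzihifi]
3 Regressive Voicing Assimilation: no change — [ruzihifi]
4 Syncope: [ruzihifi] → [rzhfi]
5 Final Vowel Lowering: [rzhfi] → [rzhfe]
Rule 1 changed 1 position(s).

1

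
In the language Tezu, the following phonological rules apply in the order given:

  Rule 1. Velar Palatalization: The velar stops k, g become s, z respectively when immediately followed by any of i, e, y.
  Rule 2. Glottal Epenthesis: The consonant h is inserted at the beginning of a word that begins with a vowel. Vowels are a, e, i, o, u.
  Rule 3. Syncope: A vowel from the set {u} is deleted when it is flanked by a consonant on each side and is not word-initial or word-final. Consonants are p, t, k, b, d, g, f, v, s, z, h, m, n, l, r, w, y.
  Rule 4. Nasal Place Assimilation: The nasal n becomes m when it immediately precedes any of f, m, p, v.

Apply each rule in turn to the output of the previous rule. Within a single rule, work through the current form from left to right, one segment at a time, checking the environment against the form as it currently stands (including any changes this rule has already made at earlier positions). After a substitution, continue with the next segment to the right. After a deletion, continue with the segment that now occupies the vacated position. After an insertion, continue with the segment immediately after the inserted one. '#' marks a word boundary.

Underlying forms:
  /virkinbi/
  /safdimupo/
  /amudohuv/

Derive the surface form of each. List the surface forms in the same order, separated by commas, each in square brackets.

/virkinbi/:
  Rule 1 Velar Palatalization: [virkinbi] → [virsinbi]
  Rule 2 Glottal Epenthesis: no change — [virsinbi]
  Rule 3 Syncope: no change — [virsinbi]
  Rule 4 Nasal Place Assimilation: no change — [virsinbi]
/safdimupo/:
  Rule 1 Velar Palatalization: no change — [safdimupo]
  Rule 2 Glottal Epenthesis: no change — [safdimupo]
  Rule 3 Syncope: [safdimupo] → [safdimpo]
  Rule 4 Nasal Place Assimilation: no change — [safdimpo]
/amudohuv/:
  Rule 1 Velar Palatalization: no change — [amudohuv]
  Rule 2 Glottal Epenthesis: [amudohuv] → [hamudohuv]
  Rule 3 Syncope: [hamudohuv] → [hamdohv]
  Rule 4 Nasal Place Assimilation: no change — [hamdohv]

[virsinbi], [safdimpo], [hamdohv]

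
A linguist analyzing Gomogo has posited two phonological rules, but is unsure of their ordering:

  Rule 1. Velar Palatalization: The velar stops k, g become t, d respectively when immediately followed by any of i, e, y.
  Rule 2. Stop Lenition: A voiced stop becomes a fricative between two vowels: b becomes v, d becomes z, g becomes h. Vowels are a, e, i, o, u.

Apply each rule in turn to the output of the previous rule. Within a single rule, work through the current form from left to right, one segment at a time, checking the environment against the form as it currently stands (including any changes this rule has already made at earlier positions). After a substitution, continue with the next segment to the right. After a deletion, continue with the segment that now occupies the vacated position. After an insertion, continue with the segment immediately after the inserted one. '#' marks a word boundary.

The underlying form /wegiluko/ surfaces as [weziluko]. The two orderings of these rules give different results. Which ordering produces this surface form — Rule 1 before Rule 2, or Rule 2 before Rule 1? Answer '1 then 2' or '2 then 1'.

Order 1 then 2:
  1 Velar Palatalization: [wegiluko] → [wediluko]
  2 Stop Lenition: [wediluko] → [weziluko]
  result: [weziluko]
Order 2 then 1:
  2 Stop Lenition: [wegiluko] → [wehiluko]
  1 Velar Palatalization: no change — [wehiluko]
  result: [wehiluko]

1 then 2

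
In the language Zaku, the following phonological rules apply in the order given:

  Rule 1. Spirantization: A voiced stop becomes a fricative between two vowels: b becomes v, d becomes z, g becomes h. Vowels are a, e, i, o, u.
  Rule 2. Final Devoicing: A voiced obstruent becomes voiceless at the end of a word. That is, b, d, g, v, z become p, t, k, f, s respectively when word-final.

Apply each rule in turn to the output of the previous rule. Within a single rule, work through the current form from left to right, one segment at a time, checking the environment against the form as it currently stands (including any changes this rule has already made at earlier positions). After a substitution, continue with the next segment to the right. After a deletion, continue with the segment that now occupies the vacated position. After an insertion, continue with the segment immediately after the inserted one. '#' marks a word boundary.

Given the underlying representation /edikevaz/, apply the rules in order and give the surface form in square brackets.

Rule 1 Spirantization: [edikevaz] → [ezikevaz]
Rule 2 Final Devoicing: [ezikevaz] → [ezikevas]

[ezikevas]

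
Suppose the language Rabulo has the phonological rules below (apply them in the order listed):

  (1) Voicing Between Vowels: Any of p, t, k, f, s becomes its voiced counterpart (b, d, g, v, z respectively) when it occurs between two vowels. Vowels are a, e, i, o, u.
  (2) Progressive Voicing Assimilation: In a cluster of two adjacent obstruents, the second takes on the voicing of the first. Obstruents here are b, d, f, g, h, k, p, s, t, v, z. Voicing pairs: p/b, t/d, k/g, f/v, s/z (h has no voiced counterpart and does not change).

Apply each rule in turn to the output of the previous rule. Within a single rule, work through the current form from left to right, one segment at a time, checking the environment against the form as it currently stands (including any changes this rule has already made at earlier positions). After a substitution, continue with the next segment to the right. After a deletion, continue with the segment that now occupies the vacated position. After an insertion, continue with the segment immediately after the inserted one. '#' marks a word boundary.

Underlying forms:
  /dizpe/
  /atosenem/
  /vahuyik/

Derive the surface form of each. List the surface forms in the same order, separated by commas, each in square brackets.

[dizbe], [adozenem], [vahuyik]

/dizpe/:
  (1) Voicing Between Vowels: no change — [dizpe]
  (2) Progressive Voicing Assimilation: [dizpe] → [dizbe]
/atosenem/:
  (1) Voicing Between Vowels: [atosenem] → [adozenem]
  (2) Progressive Voicing Assimilation: no change — [adozenem]
/vahuyik/:
  (1) Voicing Between Vowels: no change — [vahuyik]
  (2) Progressive Voicing Assimilation: no change — [vahuyik]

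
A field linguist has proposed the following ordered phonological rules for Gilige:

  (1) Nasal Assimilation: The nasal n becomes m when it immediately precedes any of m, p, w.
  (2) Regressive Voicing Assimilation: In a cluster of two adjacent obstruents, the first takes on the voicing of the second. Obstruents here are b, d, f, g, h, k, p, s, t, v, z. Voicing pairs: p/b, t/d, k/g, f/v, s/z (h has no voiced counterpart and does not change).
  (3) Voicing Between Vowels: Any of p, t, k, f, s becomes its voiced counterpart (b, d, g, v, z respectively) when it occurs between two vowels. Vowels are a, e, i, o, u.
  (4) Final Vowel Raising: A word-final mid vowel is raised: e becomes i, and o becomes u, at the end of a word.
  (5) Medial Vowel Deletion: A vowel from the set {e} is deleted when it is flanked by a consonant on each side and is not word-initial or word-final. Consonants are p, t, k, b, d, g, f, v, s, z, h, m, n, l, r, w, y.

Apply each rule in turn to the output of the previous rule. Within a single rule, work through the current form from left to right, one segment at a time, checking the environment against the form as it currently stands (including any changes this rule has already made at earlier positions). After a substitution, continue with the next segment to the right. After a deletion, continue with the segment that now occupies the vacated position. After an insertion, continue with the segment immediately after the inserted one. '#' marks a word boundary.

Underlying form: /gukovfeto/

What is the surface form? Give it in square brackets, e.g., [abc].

[gugoffdu]

(1) Nasal Assimilation: no change — [gukovfeto]
(2) Regressive Voicing Assimilation: [gukovfeto] → [gukoffeto]
(3) Voicing Between Vowels: [gukoffeto] → [gugoffedo]
(4) Final Vowel Raising: [gugoffedo] → [gugoffedu]
(5) Medial Vowel Deletion: [gugoffedu] → [gugoffdu]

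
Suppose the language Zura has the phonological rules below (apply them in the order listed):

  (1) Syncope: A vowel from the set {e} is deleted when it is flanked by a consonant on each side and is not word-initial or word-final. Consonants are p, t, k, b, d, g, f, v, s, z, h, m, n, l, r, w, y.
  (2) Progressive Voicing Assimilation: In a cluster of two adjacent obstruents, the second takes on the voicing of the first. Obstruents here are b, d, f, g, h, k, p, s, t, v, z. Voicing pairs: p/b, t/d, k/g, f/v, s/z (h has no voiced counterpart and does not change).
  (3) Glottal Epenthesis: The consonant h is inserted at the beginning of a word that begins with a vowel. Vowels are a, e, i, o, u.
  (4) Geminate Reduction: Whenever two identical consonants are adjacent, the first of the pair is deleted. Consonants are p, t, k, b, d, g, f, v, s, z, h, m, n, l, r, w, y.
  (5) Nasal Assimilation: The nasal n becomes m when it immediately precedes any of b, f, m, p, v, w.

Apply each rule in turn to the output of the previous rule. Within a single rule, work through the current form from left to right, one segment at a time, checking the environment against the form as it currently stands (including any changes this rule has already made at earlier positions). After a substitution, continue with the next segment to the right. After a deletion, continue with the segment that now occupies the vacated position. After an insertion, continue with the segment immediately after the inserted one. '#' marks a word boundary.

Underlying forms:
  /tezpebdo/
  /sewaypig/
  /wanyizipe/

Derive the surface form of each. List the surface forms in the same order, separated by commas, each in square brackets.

[tspto], [swaypig], [wanyizipe]

/tezpebdo/:
  (1) Syncope: [tezpebdo] → [tzpbdo]
  (2) Progressive Voicing Assimilation: [tzpbdo] → [tsppto]
  (3) Glottal Epenthesis: no change — [tsppto]
  (4) Geminate Reduction: [tsppto] → [tspto]
  (5) Nasal Assimilation: no change — [tspto]
/sewaypig/:
  (1) Syncope: [sewaypig] → [swaypig]
  (2) Progressive Voicing Assimilation: no change — [swaypig]
  (3) Glottal Epenthesis: no change — [swaypig]
  (4) Geminate Reduction: no change — [swaypig]
  (5) Nasal Assimilation: no change — [swaypig]
/wanyizipe/:
  (1) Syncope: no change — [wanyizipe]
  (2) Progressive Voicing Assimilation: no change — [wanyizipe]
  (3) Glottal Epenthesis: no change — [wanyizipe]
  (4) Geminate Reduction: no change — [wanyizipe]
  (5) Nasal Assimilation: no change — [wanyizipe]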